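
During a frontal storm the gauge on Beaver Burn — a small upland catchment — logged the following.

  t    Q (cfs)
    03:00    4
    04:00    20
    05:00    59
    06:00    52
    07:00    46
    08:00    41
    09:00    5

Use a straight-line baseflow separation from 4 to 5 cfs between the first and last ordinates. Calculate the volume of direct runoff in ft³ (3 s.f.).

V ≈ 7.04 × 10^5 ft³

Direct-runoff ordinates (Q − Q_b): 0.00, 15.83, 54.67, 47.50, 41.33, 36.17, 0.00 cfs.
ΣQ_DR = 195.5 cfs.
With Δt = 1 h = 3600 s, V = ΣQ_DR · Δt = 195.5 × 3600 = 7.04 × 10^5 ft³.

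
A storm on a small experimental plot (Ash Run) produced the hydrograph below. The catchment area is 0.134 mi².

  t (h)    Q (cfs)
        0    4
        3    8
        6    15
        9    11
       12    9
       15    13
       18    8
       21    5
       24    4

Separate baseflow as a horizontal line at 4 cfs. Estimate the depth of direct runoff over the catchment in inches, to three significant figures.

d ≈ 1.42 in

Direct runoff: 0.0, 4.0, 11.0, 7.0, 5.0, 9.0, 4.0, 1.0, 0.0 cfs; ΣQ_DR = 41.00 cfs.
V = ΣQ_DR · Δt = 41.00 × 10800 s = 4.428 × 10^5 ft³.
Over A = 0.134 mi², depth = V / A = 1.42 in.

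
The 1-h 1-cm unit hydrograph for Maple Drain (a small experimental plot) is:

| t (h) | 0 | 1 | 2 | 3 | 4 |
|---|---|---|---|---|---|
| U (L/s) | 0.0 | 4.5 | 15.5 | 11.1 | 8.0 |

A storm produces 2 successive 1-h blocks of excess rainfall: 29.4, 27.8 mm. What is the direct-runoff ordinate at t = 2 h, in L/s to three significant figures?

By discrete convolution, Q_j = Σ (P_i / 10 mm) · U_{j−i}.
At t = 2 h (j=2): Q = (29.4/10)·15.5 + (27.8/10)·4.5 = 58.1 L/s.

Q ≈ 58.1 L/s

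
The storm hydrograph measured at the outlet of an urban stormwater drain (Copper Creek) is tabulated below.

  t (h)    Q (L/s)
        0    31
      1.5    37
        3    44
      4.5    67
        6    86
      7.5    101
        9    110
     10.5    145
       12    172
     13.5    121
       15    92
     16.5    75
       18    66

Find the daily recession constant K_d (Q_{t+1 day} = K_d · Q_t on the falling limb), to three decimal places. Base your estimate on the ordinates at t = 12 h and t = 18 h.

K_d ≈ 0.022

Between t = 12 h and t = 18 h the flow falls from 172 to 66 L/s over 4×1.5 h = 6 h.
Per-interval ratio K = (66/172)^(1/4) = 0.7871; K_d = K^(24/1.5) = 0.022.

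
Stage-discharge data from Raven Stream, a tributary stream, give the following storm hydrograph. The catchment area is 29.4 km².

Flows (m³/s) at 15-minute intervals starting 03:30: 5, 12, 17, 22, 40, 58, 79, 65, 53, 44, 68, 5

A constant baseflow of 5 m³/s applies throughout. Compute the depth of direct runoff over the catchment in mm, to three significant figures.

d ≈ 12.5 mm

Direct runoff: 0.0, 7.0, 12.0, 17.0, 35.0, 53.0, 74.0, 60.0, 48.0, 39.0, 63.0, 0.0 m³/s; ΣQ_DR = 408.0 m³/s.
V = ΣQ_DR · Δt = 408.0 × 900 s = 3.672 × 10^5 m³.
Over A = 29.4 km², depth = V / A = 12.5 mm.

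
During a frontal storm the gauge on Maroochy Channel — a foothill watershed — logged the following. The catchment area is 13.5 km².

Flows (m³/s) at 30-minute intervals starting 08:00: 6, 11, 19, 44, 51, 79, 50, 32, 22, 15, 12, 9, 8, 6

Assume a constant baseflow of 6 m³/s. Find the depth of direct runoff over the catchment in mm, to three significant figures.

Direct runoff: 0.0, 5.0, 13.0, 38.0, 45.0, 73.0, 44.0, 26.0, 16.0, 9.0, 6.0, 3.0, 2.0, 0.0 m³/s; ΣQ_DR = 280.0 m³/s.
V = ΣQ_DR · Δt = 280.0 × 1800 s = 5.040 × 10^5 m³.
Over A = 13.5 km², depth = V / A = 37.3 mm.

d ≈ 37.3 mm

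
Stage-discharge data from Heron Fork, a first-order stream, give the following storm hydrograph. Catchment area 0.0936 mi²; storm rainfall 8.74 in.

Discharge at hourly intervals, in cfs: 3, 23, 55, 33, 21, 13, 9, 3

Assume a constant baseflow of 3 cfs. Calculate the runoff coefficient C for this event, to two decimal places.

ΣQ_DR = 136.0 cfs; V = ΣQ_DR·Δt = 4.896 × 10^5 ft³.
Runoff depth d = V / A = 2.252 in.
C = d / P = 2.252 / 8.74 = 0.26.

C ≈ 0.26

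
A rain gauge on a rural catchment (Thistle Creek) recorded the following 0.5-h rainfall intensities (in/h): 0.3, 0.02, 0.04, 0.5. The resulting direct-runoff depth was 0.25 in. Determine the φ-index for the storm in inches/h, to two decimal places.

φ ≈ 0.15 in/h

Only the 2 blocks with intensity above φ contribute runoff: 0.3, 0.5 in/h.
Σ(I−φ)·Δt = d  ⇒  (0.3+0.5 − 2φ)·0.5 = 0.25
φ = (0.8000 − 0.25/0.5) / 2 = 0.15 in/h.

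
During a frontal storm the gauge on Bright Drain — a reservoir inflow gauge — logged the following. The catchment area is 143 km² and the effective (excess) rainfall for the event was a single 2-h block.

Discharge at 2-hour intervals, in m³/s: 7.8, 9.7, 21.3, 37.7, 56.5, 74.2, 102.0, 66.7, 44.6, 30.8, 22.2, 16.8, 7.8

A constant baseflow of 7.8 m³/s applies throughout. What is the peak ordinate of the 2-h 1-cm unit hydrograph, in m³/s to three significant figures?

Direct runoff: 0.0, 1.9, 13.5, 29.9, 48.7, 66.4, 94.2, 58.9, 36.8, 23.0, 14.4, 9.0, 0.0 m³/s; ΣQ_DR = 396.7 m³/s, peak = 94.2 m³/s.
Runoff depth d = ΣQ_DR·Δt / A = 396.7 × 7200 / (143 km²) = 19.97 mm.
The 1-cm UH is the DRH scaled by (10 mm)/d, so U_p = 94.2 × 10/19.97 = 47.2 m³/s.

U_p ≈ 47.2 m³/s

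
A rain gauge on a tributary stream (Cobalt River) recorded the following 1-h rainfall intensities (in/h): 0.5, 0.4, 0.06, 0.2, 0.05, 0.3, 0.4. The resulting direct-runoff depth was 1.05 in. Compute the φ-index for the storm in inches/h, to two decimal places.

φ ≈ 0.15 in/h

Only the 5 blocks with intensity above φ contribute runoff: 0.5, 0.4, 0.2, 0.3, 0.4 in/h.
Σ(I−φ)·Δt = d  ⇒  (0.5+0.4+0.2+0.3+0.4 − 5φ)·1 = 1.05
φ = (1.800 − 1.05/1) / 5 = 0.15 in/h.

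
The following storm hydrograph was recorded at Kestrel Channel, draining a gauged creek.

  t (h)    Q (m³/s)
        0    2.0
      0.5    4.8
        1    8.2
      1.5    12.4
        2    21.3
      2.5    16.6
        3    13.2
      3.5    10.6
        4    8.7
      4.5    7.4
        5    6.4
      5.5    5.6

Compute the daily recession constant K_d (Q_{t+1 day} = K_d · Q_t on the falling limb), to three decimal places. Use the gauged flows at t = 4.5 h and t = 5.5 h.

Between t = 4.5 h and t = 5.5 h the flow falls from 7.4 to 5.6 m³/s over 2×0.5 h = 1 h.
Per-interval ratio K = (5.6/7.4)^(1/2) = 0.8699; K_d = K^(24/0.5) = 0.001.

K_d ≈ 0.001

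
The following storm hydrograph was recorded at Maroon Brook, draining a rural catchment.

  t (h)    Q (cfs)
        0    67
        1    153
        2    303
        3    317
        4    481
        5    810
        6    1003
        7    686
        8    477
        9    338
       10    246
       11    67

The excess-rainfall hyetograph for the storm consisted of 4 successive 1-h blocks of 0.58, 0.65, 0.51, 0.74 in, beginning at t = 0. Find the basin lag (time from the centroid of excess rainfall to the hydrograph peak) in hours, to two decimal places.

Centroid of excess rainfall: t_c = Σ P_i·t̄_i / ΣP_i = 2.0685 h (block centres at 0.5, 1.5, 2.5, 3.5 h).
Hydrograph peak occurs at t = 6 h, so basin lag t_L = 6 − 2.0685 = 3.93 h.

t_L ≈ 3.93 h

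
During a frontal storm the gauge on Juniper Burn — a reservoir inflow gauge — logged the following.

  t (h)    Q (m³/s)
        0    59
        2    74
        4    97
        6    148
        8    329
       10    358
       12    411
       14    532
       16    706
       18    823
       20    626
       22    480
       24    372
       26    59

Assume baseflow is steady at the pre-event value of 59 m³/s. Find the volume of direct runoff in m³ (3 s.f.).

V ≈ 3.06 × 10^7 m³

Direct-runoff ordinates (Q − Q_b): 0.0, 15.0, 38.0, 89.0, 270.0, 299.0, 352.0, 473.0, 647.0, 764.0, 567.0, 421.0, 313.0, 0.0 m³/s.
ΣQ_DR = 4248 m³/s.
With Δt = 2 h = 7200 s, V = ΣQ_DR · Δt = 4248 × 7200 = 3.06 × 10^7 m³.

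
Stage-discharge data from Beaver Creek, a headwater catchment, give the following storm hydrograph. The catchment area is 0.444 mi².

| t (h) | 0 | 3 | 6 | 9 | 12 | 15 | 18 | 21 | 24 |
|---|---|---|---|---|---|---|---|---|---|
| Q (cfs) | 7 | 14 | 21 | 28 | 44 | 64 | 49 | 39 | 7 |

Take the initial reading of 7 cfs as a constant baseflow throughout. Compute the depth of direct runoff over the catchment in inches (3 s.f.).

Direct runoff: 0.0, 7.0, 14.0, 21.0, 37.0, 57.0, 42.0, 32.0, 0.0 cfs; ΣQ_DR = 210.0 cfs.
V = ΣQ_DR · Δt = 210.0 × 10800 s = 2.268 × 10^6 ft³.
Over A = 0.444 mi², depth = V / A = 2.20 in.

d ≈ 2.20 in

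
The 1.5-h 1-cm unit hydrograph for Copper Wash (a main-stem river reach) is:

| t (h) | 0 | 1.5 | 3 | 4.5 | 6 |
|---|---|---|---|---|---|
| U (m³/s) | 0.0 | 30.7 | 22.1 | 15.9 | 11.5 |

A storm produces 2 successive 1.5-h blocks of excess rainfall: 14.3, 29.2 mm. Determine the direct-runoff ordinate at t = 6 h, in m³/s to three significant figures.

By discrete convolution, Q_j = Σ (P_i / 10 mm) · U_{j−i}.
At t = 6 h (j=4): Q = (14.3/10)·11.5 + (29.2/10)·15.9 = 62.9 m³/s.

Q ≈ 62.9 m³/s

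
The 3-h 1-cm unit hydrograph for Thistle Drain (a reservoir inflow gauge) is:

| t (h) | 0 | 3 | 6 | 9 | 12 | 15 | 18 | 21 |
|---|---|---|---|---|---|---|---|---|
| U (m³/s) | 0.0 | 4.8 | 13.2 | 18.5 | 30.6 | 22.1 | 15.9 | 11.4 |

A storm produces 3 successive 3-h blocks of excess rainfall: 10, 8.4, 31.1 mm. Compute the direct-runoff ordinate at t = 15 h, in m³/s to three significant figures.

By discrete convolution, Q_j = Σ (P_i / 10 mm) · U_{j−i}.
At t = 15 h (j=5): Q = (10/10)·22.1 + (8.4/10)·30.6 + (31.1/10)·18.5 = 105 m³/s.

Q ≈ 105 m³/s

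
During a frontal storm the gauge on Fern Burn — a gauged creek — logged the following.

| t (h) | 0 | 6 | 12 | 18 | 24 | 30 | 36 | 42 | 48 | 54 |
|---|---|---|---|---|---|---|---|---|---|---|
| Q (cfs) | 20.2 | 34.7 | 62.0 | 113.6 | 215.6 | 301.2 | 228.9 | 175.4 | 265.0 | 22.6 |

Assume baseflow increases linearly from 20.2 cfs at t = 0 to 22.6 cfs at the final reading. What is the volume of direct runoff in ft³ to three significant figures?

V ≈ 2.65 × 10^7 ft³

Direct-runoff ordinates (Q − Q_b): 0.00, 14.23, 41.27, 92.60, 194.33, 279.67, 207.10, 153.33, 242.67, 0.00 cfs.
ΣQ_DR = 1225 cfs.
With Δt = 6 h = 21600 s, V = ΣQ_DR · Δt = 1225 × 21600 = 2.65 × 10^7 ft³.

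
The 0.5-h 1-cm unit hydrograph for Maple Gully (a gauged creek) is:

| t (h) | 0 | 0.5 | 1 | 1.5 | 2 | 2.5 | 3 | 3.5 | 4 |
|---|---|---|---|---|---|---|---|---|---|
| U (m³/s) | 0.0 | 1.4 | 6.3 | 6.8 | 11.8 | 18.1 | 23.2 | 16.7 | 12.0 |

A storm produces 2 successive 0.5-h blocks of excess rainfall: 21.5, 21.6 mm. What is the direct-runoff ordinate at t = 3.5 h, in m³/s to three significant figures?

By discrete convolution, Q_j = Σ (P_i / 10 mm) · U_{j−i}.
At t = 3.5 h (j=7): Q = (21.5/10)·16.7 + (21.6/10)·23.2 = 86.0 m³/s.

Q ≈ 86.0 m³/s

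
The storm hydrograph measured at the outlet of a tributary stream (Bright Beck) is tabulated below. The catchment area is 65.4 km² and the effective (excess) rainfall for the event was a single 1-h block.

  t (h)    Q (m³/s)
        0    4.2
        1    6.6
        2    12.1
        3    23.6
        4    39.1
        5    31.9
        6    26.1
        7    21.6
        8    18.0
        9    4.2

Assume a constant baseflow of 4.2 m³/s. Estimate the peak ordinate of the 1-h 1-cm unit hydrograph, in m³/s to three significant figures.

Direct runoff: 0.0, 2.4, 7.9, 19.4, 34.9, 27.7, 21.9, 17.4, 13.8, 0.0 m³/s; ΣQ_DR = 145.4 m³/s, peak = 34.9 m³/s.
Runoff depth d = ΣQ_DR·Δt / A = 145.4 × 3600 / (65.4 km²) = 8.004 mm.
The 1-cm UH is the DRH scaled by (10 mm)/d, so U_p = 34.9 × 10/8.004 = 43.6 m³/s.

U_p ≈ 43.6 m³/s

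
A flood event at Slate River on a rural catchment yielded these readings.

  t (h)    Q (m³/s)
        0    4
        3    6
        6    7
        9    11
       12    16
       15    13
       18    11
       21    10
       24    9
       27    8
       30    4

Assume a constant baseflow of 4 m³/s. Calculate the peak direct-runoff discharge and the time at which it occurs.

Q_p = 12.0 m³/s at t = 12 h

Subtracting baseflow gives direct-runoff ordinates: 0.0, 2.0, 3.0, 7.0, 12.0, 9.0, 7.0, 6.0, 5.0, 4.0, 0.0 m³/s.
The maximum is 12.0 m³/s, occurring at the reading for t = 12 h.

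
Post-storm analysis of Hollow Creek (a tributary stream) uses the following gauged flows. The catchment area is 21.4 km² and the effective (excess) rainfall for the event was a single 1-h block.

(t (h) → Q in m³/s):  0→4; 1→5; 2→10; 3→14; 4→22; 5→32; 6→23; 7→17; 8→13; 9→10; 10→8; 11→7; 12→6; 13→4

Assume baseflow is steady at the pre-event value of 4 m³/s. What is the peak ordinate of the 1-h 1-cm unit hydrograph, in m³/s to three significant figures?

U_p ≈ 14.0 m³/s

Direct runoff: 0.0, 1.0, 6.0, 10.0, 18.0, 28.0, 19.0, 13.0, 9.0, 6.0, 4.0, 3.0, 2.0, 0.0 m³/s; ΣQ_DR = 119.0 m³/s, peak = 28.0 m³/s.
Runoff depth d = ΣQ_DR·Δt / A = 119.0 × 3600 / (21.4 km²) = 20.02 mm.
The 1-cm UH is the DRH scaled by (10 mm)/d, so U_p = 28.0 × 10/20.02 = 14.0 m³/s.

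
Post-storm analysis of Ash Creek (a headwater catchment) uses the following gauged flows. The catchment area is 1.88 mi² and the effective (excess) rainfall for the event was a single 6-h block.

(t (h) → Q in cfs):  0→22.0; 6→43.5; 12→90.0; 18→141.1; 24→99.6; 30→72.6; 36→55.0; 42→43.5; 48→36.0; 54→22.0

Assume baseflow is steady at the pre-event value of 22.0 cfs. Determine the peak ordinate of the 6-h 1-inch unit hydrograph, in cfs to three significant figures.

Direct runoff: 0.0, 21.5, 68.0, 119.1, 77.6, 50.6, 33.0, 21.5, 14.0, 0.0 cfs; ΣQ_DR = 405.3 cfs, peak = 119.1 cfs.
Runoff depth d = ΣQ_DR·Δt / A = 405.3 × 21600 / (1.88 mi²) = 2.004 in.
The 1-inch UH is the DRH scaled by (1 in)/d, so U_p = 119.1 × 1/2.004 = 59.4 cfs.

U_p ≈ 59.4 cfs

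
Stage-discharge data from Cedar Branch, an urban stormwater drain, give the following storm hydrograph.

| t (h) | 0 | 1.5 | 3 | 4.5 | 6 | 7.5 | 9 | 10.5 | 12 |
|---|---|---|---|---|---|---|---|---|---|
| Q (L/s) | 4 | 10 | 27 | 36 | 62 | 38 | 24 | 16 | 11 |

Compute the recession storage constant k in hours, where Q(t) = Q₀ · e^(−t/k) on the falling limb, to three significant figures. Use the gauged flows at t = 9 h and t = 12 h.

On the falling limb, Q drops from 24 to 11 L/s between t = 9 h and t = 12 h (Δt = 3 h).
k = −Δt / ln(Q₂/Q₁) = −3 / ln(11/24) = 3.85 h.

k ≈ 3.85 h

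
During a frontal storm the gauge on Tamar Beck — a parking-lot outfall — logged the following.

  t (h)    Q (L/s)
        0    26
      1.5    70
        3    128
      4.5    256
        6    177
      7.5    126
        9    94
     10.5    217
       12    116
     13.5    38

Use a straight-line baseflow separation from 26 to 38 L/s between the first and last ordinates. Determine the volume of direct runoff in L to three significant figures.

V ≈ 5.01 × 10^6 L

Direct-runoff ordinates (Q − Q_b): 0.00, 42.67, 99.33, 226.00, 145.67, 93.33, 60.00, 181.67, 79.33, 0.00 L/s.
ΣQ_DR = 928.0 L/s.
With Δt = 1.5 h = 5400 s, V = ΣQ_DR · Δt = 928.0 × 5400 = 5.01 × 10^6 L.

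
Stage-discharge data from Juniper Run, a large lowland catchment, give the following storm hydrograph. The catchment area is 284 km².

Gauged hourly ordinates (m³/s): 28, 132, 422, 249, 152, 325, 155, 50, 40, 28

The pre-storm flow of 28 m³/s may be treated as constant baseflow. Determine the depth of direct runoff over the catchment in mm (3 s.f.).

d ≈ 16.5 mm

Direct runoff: 0.0, 104.0, 394.0, 221.0, 124.0, 297.0, 127.0, 22.0, 12.0, 0.0 m³/s; ΣQ_DR = 1301 m³/s.
V = ΣQ_DR · Δt = 1301 × 3600 s = 4.684 × 10^6 m³.
Over A = 284 km², depth = V / A = 16.5 mm.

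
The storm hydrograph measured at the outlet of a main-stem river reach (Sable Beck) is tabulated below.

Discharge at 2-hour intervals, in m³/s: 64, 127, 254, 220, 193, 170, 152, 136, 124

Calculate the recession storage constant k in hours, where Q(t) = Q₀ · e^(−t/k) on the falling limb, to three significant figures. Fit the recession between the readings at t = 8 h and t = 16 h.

k ≈ 18.1 h

On the falling limb, Q drops from 193 to 124 m³/s between t = 8 h and t = 16 h (Δt = 8 h).
k = −Δt / ln(Q₂/Q₁) = −8 / ln(124/193) = 18.1 h.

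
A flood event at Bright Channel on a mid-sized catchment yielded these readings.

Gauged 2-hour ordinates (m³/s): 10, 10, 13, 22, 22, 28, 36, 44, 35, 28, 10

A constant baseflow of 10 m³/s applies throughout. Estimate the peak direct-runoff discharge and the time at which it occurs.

Subtracting baseflow gives direct-runoff ordinates: 0.0, 0.0, 3.0, 12.0, 12.0, 18.0, 26.0, 34.0, 25.0, 18.0, 0.0 m³/s.
The maximum is 34.0 m³/s, occurring at the reading for t = 14 h.

Q_p = 34.0 m³/s at t = 14 h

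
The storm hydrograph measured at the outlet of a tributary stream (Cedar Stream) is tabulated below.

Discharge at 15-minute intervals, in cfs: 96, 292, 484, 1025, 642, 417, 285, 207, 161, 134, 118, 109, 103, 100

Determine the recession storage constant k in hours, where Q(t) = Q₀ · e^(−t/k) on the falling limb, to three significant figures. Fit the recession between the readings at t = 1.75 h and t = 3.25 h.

On the falling limb, Q drops from 207 to 100 cfs between t = 1.75 h and t = 3.25 h (Δt = 1.5 h).
k = −Δt / ln(Q₂/Q₁) = −1.5 / ln(100/207) = 2.06 h.

k ≈ 2.06 h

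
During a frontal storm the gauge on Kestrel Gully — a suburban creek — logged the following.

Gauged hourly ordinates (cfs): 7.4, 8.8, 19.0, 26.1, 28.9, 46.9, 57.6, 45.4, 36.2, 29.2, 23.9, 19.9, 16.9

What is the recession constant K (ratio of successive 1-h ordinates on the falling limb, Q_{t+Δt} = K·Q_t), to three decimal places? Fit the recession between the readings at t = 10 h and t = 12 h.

K ≈ 0.841

Using the recession-limb readings at t = 10 h and t = 12 h: Q falls from 23.9 to 16.9 cfs over 2 intervals.
K = (Q₂/Q₁)^(1/2) = (16.9/23.9)^(1/2) = 0.841.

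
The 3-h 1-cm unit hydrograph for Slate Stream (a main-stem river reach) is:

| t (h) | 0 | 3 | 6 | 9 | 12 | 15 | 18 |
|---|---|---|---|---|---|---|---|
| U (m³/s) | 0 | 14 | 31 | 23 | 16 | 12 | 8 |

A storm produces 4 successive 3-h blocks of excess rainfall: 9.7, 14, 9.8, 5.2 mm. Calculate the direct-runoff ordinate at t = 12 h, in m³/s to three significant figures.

Q ≈ 85.4 m³/s

By discrete convolution, Q_j = Σ (P_i / 10 mm) · U_{j−i}.
At t = 12 h (j=4): Q = (9.7/10)·16 + (14/10)·23 + (9.8/10)·31 + (5.2/10)·14 = 85.4 m³/s.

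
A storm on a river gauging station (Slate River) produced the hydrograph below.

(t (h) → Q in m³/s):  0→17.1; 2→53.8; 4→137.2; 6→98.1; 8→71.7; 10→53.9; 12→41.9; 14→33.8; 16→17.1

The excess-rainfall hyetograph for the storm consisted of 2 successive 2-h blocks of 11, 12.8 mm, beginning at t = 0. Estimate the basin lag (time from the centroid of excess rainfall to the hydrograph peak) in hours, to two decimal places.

t_L ≈ 1.92 h

Centroid of excess rainfall: t_c = Σ P_i·t̄_i / ΣP_i = 2.0756 h (block centres at 1, 3 h).
Hydrograph peak occurs at t = 4 h, so basin lag t_L = 4 − 2.0756 = 1.92 h.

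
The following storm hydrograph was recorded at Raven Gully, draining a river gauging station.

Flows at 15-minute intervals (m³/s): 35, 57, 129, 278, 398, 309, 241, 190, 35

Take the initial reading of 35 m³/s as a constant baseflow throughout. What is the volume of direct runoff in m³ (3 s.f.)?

Direct-runoff ordinates (Q − Q_b): 0.0, 22.0, 94.0, 243.0, 363.0, 274.0, 206.0, 155.0, 0.0 m³/s.
ΣQ_DR = 1357 m³/s.
With Δt = 0.25 h = 900 s, V = ΣQ_DR · Δt = 1357 × 900 = 1.22 × 10^6 m³.

V ≈ 1.22 × 10^6 m³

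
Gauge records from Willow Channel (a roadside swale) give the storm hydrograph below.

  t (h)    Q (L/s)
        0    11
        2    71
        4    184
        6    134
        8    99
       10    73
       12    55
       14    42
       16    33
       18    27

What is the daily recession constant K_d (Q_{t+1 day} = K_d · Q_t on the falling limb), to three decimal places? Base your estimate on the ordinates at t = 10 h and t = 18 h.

Between t = 10 h and t = 18 h the flow falls from 73 to 27 L/s over 4×2 h = 8 h.
Per-interval ratio K = (27/73)^(1/4) = 0.7798; K_d = K^(24/2) = 0.051.

K_d ≈ 0.051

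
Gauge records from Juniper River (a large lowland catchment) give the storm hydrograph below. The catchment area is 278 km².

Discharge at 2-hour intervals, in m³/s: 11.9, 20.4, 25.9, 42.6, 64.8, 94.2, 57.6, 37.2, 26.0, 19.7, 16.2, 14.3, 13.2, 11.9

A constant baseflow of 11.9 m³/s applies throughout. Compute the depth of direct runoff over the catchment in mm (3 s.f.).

d ≈ 7.49 mm

Direct runoff: 0.0, 8.5, 14.0, 30.7, 52.9, 82.3, 45.7, 25.3, 14.1, 7.8, 4.3, 2.4, 1.3, 0.0 m³/s; ΣQ_DR = 289.3 m³/s.
V = ΣQ_DR · Δt = 289.3 × 7200 s = 2.083 × 10^6 m³.
Over A = 278 km², depth = V / A = 7.49 mm.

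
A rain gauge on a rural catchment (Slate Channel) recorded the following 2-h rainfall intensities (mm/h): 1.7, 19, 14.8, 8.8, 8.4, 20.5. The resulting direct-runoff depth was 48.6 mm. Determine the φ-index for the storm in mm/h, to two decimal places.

Only the 3 blocks with intensity above φ contribute runoff: 19, 14.8, 20.5 mm/h.
Σ(I−φ)·Δt = d  ⇒  (19+14.8+20.5 − 3φ)·2 = 48.6
φ = (54.30 − 48.6/2) / 3 = 10.00 mm/h.

φ ≈ 10.00 mm/h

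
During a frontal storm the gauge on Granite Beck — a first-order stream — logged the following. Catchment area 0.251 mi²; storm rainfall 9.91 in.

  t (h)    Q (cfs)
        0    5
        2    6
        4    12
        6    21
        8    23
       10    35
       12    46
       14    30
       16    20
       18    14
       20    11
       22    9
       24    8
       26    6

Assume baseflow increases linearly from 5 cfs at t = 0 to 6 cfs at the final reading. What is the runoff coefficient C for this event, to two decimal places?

ΣQ_DR = 169.0 cfs; V = ΣQ_DR·Δt = 1.217 × 10^6 ft³.
Runoff depth d = V / A = 2.087 in.
C = d / P = 2.087 / 9.91 = 0.21.

C ≈ 0.21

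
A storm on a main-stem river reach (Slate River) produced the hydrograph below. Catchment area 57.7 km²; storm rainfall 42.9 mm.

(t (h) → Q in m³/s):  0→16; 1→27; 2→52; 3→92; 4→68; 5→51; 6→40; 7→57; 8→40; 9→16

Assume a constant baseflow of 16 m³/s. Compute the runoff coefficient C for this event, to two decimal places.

ΣQ_DR = 299.0 m³/s; V = ΣQ_DR·Δt = 1.076 × 10^6 m³.
Runoff depth d = V / A = 18.66 mm.
C = d / P = 18.66 / 42.9 = 0.43.

C ≈ 0.43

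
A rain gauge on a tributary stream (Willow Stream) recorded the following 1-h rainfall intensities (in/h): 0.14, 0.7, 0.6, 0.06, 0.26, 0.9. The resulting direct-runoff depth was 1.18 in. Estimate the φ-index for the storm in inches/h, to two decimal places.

Only the 3 blocks with intensity above φ contribute runoff: 0.7, 0.6, 0.9 in/h.
Σ(I−φ)·Δt = d  ⇒  (0.7+0.6+0.9 − 3φ)·1 = 1.18
φ = (2.200 − 1.18/1) / 3 = 0.34 in/h.

φ ≈ 0.34 in/h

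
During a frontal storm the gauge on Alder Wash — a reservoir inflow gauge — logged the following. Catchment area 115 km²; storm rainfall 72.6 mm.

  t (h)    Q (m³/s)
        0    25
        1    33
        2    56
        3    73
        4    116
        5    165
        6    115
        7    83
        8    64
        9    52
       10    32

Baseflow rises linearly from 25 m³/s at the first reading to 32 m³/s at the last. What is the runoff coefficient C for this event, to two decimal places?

C ≈ 0.22

ΣQ_DR = 500.5 m³/s; V = ΣQ_DR·Δt = 1.802 × 10^6 m³.
Runoff depth d = V / A = 15.67 mm.
C = d / P = 15.67 / 72.6 = 0.22.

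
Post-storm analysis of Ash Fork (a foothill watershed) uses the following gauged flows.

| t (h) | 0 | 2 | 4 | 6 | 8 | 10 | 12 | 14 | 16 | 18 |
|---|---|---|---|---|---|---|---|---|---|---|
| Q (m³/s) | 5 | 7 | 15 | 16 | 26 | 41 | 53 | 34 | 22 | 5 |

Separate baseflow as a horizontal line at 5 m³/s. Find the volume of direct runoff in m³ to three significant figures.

Direct-runoff ordinates (Q − Q_b): 0.0, 2.0, 10.0, 11.0, 21.0, 36.0, 48.0, 29.0, 17.0, 0.0 m³/s.
ΣQ_DR = 174.0 m³/s.
With Δt = 2 h = 7200 s, V = ΣQ_DR · Δt = 174.0 × 7200 = 1.25 × 10^6 m³.

V ≈ 1.25 × 10^6 m³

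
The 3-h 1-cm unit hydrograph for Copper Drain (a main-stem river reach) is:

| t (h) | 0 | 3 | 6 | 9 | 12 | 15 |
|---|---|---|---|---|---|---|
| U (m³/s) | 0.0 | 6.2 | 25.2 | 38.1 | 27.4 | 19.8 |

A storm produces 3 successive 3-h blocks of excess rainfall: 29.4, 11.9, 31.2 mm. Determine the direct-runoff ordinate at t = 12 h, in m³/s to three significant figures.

By discrete convolution, Q_j = Σ (P_i / 10 mm) · U_{j−i}.
At t = 12 h (j=4): Q = (29.4/10)·27.4 + (11.9/10)·38.1 + (31.2/10)·25.2 = 205 m³/s.

Q ≈ 205 m³/s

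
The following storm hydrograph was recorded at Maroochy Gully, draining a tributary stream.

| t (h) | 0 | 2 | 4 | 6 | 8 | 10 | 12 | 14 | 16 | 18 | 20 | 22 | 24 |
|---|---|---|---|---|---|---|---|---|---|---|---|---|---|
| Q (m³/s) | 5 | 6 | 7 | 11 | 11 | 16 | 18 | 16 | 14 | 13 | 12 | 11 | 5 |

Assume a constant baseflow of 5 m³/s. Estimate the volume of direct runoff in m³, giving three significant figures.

Direct-runoff ordinates (Q − Q_b): 0.0, 1.0, 2.0, 6.0, 6.0, 11.0, 13.0, 11.0, 9.0, 8.0, 7.0, 6.0, 0.0 m³/s.
ΣQ_DR = 80.00 m³/s.
With Δt = 2 h = 7200 s, V = ΣQ_DR · Δt = 80.00 × 7200 = 5.76 × 10^5 m³.

V ≈ 5.76 × 10^5 m³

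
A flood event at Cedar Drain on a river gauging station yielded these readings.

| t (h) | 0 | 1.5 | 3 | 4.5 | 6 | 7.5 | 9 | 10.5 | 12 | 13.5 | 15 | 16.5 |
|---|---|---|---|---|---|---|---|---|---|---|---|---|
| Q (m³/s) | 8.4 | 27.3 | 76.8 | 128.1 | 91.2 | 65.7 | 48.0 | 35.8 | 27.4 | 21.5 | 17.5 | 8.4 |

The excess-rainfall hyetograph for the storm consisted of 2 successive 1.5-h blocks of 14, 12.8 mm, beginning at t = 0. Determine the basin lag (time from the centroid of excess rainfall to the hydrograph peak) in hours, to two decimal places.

Centroid of excess rainfall: t_c = Σ P_i·t̄_i / ΣP_i = 1.4664 h (block centres at 0.75, 2.25 h).
Hydrograph peak occurs at t = 4.5 h, so basin lag t_L = 4.5 − 1.4664 = 3.03 h.

t_L ≈ 3.03 h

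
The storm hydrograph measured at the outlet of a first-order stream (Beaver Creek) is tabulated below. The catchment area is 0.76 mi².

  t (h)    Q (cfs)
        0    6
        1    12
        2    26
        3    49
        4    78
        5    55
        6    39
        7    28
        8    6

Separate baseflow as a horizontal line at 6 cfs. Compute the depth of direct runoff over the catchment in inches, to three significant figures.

d ≈ 0.500 in

Direct runoff: 0.0, 6.0, 20.0, 43.0, 72.0, 49.0, 33.0, 22.0, 0.0 cfs; ΣQ_DR = 245.0 cfs.
V = ΣQ_DR · Δt = 245.0 × 3600 s = 8.820 × 10^5 ft³.
Over A = 0.76 mi², depth = V / A = 0.500 in.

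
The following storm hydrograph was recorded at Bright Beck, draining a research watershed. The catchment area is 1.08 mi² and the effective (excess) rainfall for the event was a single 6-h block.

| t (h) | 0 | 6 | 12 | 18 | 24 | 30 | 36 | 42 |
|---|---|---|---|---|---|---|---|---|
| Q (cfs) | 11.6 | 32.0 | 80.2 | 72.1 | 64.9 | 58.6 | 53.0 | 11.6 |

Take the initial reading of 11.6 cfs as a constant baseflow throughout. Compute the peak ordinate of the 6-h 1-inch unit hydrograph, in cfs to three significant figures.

Direct runoff: 0.0, 20.4, 68.6, 60.5, 53.3, 47.0, 41.4, 0.0 cfs; ΣQ_DR = 291.2 cfs, peak = 68.6 cfs.
Runoff depth d = ΣQ_DR·Δt / A = 291.2 × 21600 / (1.08 mi²) = 2.507 in.
The 1-inch UH is the DRH scaled by (1 in)/d, so U_p = 68.6 × 1/2.507 = 27.4 cfs.

U_p ≈ 27.4 cfs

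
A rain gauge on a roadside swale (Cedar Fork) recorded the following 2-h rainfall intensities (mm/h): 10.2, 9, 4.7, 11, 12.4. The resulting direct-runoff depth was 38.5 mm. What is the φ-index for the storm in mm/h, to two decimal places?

Only the 4 blocks with intensity above φ contribute runoff: 10.2, 9, 11, 12.4 mm/h.
Σ(I−φ)·Δt = d  ⇒  (10.2+9+11+12.4 − 4φ)·2 = 38.5
φ = (42.60 − 38.5/2) / 4 = 5.84 mm/h.

φ ≈ 5.84 mm/h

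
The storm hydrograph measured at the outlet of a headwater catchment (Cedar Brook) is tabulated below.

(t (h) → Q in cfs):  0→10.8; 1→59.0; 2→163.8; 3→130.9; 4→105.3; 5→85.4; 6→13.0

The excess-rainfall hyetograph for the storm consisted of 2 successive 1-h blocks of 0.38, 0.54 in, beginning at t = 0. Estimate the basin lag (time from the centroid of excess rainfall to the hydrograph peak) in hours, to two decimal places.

t_L ≈ 0.91 h

Centroid of excess rainfall: t_c = Σ P_i·t̄_i / ΣP_i = 1.0870 h (block centres at 0.5, 1.5 h).
Hydrograph peak occurs at t = 2 h, so basin lag t_L = 2 − 1.0870 = 0.91 h.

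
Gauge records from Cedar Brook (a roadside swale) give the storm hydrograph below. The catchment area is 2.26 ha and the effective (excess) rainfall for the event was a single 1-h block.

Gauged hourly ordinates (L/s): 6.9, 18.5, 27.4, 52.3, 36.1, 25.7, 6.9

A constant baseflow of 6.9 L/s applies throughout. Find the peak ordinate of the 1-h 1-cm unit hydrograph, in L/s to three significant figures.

U_p ≈ 22.7 L/s

Direct runoff: 0.0, 11.6, 20.5, 45.4, 29.2, 18.8, 0.0 L/s; ΣQ_DR = 125.5 L/s, peak = 45.4 L/s.
Runoff depth d = ΣQ_DR·Δt / A = 125.5 × 3600 / (2.26 ha) = 19.99 mm.
The 1-cm UH is the DRH scaled by (10 mm)/d, so U_p = 45.4 × 10/19.99 = 22.7 L/s.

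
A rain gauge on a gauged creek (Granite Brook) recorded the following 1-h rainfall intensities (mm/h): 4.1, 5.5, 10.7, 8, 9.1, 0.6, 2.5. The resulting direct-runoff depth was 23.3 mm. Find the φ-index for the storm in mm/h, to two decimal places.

φ ≈ 2.82 mm/h

Only the 5 blocks with intensity above φ contribute runoff: 4.1, 5.5, 10.7, 8, 9.1 mm/h.
Σ(I−φ)·Δt = d  ⇒  (4.1+5.5+10.7+8+9.1 − 5φ)·1 = 23.3
φ = (37.40 − 23.3/1) / 5 = 2.82 mm/h.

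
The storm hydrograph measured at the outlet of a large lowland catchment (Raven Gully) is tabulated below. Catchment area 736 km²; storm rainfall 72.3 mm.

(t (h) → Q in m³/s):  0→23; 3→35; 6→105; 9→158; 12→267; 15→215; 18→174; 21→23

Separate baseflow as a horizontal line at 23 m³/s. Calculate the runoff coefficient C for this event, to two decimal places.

ΣQ_DR = 816.0 m³/s; V = ΣQ_DR·Δt = 8.813 × 10^6 m³.
Runoff depth d = V / A = 11.97 mm.
C = d / P = 11.97 / 72.3 = 0.17.

C ≈ 0.17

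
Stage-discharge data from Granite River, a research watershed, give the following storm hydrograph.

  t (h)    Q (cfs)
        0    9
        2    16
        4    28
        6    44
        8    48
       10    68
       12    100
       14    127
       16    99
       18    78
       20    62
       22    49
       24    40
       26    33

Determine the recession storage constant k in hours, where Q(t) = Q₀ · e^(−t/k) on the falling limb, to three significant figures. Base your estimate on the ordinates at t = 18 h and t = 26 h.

k ≈ 9.30 h

On the falling limb, Q drops from 78 to 33 cfs between t = 18 h and t = 26 h (Δt = 8 h).
k = −Δt / ln(Q₂/Q₁) = −8 / ln(33/78) = 9.30 h.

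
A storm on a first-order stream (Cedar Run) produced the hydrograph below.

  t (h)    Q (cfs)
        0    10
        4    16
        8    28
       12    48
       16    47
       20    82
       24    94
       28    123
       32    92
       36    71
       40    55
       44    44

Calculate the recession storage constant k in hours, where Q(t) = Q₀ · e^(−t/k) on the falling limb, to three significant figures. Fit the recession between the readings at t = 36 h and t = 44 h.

On the falling limb, Q drops from 71 to 44 cfs between t = 36 h and t = 44 h (Δt = 8 h).
k = −Δt / ln(Q₂/Q₁) = −8 / ln(44/71) = 16.7 h.

k ≈ 16.7 h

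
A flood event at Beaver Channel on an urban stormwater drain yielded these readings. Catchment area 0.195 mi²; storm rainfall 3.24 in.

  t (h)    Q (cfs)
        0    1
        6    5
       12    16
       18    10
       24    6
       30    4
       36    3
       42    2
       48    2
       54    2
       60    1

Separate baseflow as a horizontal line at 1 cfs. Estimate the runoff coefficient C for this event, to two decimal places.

ΣQ_DR = 41.00 cfs; V = ΣQ_DR·Δt = 8.856 × 10^5 ft³.
Runoff depth d = V / A = 1.955 in.
C = d / P = 1.955 / 3.24 = 0.60.

C ≈ 0.60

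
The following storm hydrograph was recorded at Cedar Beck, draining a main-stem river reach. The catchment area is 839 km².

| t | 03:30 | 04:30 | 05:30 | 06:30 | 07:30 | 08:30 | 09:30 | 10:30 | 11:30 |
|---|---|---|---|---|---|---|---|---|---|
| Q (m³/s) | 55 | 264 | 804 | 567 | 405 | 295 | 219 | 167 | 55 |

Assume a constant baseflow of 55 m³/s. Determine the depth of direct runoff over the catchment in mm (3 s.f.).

d ≈ 10.0 mm

Direct runoff: 0.0, 209.0, 749.0, 512.0, 350.0, 240.0, 164.0, 112.0, 0.0 m³/s; ΣQ_DR = 2336 m³/s.
V = ΣQ_DR · Δt = 2336 × 3600 s = 8.410 × 10^6 m³.
Over A = 839 km², depth = V / A = 10.0 mm.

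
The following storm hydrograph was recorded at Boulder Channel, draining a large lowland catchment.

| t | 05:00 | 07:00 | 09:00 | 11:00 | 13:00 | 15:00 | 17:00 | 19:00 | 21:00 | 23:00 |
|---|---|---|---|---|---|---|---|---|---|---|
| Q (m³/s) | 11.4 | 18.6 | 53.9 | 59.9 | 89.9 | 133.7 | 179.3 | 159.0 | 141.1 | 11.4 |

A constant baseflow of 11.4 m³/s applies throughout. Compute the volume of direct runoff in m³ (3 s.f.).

Direct-runoff ordinates (Q − Q_b): 0.0, 7.2, 42.5, 48.5, 78.5, 122.3, 167.9, 147.6, 129.7, 0.0 m³/s.
ΣQ_DR = 744.2 m³/s.
With Δt = 2 h = 7200 s, V = ΣQ_DR · Δt = 744.2 × 7200 = 5.36 × 10^6 m³.

V ≈ 5.36 × 10^6 m³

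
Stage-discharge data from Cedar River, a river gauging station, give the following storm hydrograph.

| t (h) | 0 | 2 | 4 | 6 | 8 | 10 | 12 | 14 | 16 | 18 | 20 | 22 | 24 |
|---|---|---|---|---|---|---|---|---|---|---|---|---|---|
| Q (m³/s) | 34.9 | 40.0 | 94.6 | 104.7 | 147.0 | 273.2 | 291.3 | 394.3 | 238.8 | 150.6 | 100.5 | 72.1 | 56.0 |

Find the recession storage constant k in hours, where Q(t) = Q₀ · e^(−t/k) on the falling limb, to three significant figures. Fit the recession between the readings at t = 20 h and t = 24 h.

k ≈ 6.84 h

On the falling limb, Q drops from 100.5 to 56.0 m³/s between t = 20 h and t = 24 h (Δt = 4 h).
k = −Δt / ln(Q₂/Q₁) = −4 / ln(56.0/100.5) = 6.84 h.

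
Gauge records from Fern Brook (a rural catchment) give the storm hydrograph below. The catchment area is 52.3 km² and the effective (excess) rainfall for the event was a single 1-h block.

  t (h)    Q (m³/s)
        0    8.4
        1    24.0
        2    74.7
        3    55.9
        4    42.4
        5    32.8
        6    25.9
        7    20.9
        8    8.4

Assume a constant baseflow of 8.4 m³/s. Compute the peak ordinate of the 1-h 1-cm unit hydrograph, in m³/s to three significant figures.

Direct runoff: 0.0, 15.6, 66.3, 47.5, 34.0, 24.4, 17.5, 12.5, 0.0 m³/s; ΣQ_DR = 217.8 m³/s, peak = 66.3 m³/s.
Runoff depth d = ΣQ_DR·Δt / A = 217.8 × 3600 / (52.3 km²) = 14.99 mm.
The 1-cm UH is the DRH scaled by (10 mm)/d, so U_p = 66.3 × 10/14.99 = 44.2 m³/s.

U_p ≈ 44.2 m³/s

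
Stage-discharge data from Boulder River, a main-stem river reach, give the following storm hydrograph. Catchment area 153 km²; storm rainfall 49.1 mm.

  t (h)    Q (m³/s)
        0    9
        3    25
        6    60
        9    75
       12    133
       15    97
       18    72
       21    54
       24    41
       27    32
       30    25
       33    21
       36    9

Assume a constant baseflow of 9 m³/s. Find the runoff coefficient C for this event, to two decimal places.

ΣQ_DR = 536.0 m³/s; V = ΣQ_DR·Δt = 5.789 × 10^6 m³.
Runoff depth d = V / A = 37.84 mm.
C = d / P = 37.84 / 49.1 = 0.77.

C ≈ 0.77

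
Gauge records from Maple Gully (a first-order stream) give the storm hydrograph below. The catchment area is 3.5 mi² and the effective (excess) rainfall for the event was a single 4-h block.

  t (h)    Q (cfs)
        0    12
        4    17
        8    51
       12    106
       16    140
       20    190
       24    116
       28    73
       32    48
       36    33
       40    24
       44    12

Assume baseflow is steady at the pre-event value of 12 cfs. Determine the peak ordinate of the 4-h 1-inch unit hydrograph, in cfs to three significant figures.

U_p ≈ 148 cfs

Direct runoff: 0.0, 5.0, 39.0, 94.0, 128.0, 178.0, 104.0, 61.0, 36.0, 21.0, 12.0, 0.0 cfs; ΣQ_DR = 678.0 cfs, peak = 178.0 cfs.
Runoff depth d = ΣQ_DR·Δt / A = 678.0 × 14400 / (3.5 mi²) = 1.201 in.
The 1-inch UH is the DRH scaled by (1 in)/d, so U_p = 178.0 × 1/1.201 = 148 cfs.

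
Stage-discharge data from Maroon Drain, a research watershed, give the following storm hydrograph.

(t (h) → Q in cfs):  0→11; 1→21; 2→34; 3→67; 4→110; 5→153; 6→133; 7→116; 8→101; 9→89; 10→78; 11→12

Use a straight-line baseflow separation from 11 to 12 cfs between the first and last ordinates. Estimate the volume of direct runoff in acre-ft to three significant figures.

Direct-runoff ordinates (Q − Q_b): 0.00, 9.91, 22.82, 55.73, 98.64, 141.55, 121.45, 104.36, 89.27, 77.18, 66.09, 0.00 cfs.
ΣQ_DR = 787.0 cfs.
With Δt = 1 h = 3600 s, V = ΣQ_DR · Δt = 787.0 × 3600 = 2.83 × 10^6 ft³ = 65.0 acre-ft.

V ≈ 65.0 acre-ft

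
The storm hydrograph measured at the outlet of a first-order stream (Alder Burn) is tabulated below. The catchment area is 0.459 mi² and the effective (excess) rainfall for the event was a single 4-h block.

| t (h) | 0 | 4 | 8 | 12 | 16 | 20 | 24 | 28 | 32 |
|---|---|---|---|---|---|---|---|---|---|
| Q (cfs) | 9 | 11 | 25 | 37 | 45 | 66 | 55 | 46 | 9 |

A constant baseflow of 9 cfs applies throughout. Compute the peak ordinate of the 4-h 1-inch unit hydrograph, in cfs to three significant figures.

U_p ≈ 19.0 cfs

Direct runoff: 0.0, 2.0, 16.0, 28.0, 36.0, 57.0, 46.0, 37.0, 0.0 cfs; ΣQ_DR = 222.0 cfs, peak = 57.0 cfs.
Runoff depth d = ΣQ_DR·Δt / A = 222.0 × 14400 / (0.459 mi²) = 2.998 in.
The 1-inch UH is the DRH scaled by (1 in)/d, so U_p = 57.0 × 1/2.998 = 19.0 cfs.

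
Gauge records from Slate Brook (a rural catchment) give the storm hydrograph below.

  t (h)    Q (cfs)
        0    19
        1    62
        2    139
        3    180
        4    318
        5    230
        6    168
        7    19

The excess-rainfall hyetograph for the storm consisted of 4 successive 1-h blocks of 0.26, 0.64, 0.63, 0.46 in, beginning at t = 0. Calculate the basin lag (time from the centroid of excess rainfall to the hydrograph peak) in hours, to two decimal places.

t_L ≈ 1.85 h

Centroid of excess rainfall: t_c = Σ P_i·t̄_i / ΣP_i = 2.1482 h (block centres at 0.5, 1.5, 2.5, 3.5 h).
Hydrograph peak occurs at t = 4 h, so basin lag t_L = 4 − 2.1482 = 1.85 h.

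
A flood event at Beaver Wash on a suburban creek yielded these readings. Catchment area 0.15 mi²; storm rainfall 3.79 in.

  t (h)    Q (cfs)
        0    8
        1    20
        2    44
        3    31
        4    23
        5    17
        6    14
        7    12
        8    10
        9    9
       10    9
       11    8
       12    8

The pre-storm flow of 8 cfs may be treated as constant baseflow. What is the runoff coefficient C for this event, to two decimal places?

ΣQ_DR = 109.0 cfs; V = ΣQ_DR·Δt = 3.924 × 10^5 ft³.
Runoff depth d = V / A = 1.126 in.
C = d / P = 1.126 / 3.79 = 0.30.

C ≈ 0.30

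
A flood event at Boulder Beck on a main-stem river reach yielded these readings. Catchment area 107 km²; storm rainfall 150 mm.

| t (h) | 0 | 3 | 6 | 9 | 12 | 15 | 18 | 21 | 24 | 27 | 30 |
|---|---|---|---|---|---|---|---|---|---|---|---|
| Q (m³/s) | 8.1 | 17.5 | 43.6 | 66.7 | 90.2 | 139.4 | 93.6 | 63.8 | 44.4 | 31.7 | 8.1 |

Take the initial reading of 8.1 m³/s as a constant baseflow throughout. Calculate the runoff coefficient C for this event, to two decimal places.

ΣQ_DR = 518.0 m³/s; V = ΣQ_DR·Δt = 5.594 × 10^6 m³.
Runoff depth d = V / A = 52.28 mm.
C = d / P = 52.28 / 150 = 0.35.

C ≈ 0.35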